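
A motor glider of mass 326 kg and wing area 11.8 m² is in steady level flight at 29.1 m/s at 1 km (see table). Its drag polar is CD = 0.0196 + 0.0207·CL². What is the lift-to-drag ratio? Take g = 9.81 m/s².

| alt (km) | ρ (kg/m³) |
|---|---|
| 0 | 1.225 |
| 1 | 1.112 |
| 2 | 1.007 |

L/D = 21.8

At 1 km, from the table: ρ = 1.112 kg/m³.
In steady level flight, lift balances weight: W = mg = 326 × 9.81 = 3198.1 N.
q = ½ρv² = ½ × 1.112 × 29.1² = 470.8 Pa.
CL = W/(q·S) = 3198.1 / (470.8 × 11.8) = 0.5756.
CD = 0.0196 + 0.0207 × 0.5756² = 0.02646.
L/D = CL/CD = 0.5756 / 0.02646 = 21.8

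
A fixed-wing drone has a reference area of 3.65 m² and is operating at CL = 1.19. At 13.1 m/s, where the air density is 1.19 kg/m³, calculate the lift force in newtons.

Dynamic pressure q = ½ρv² = ½ × 1.19 × 13.1² = 102.1 Pa.
L = q·S·CL = 102.1 × 3.65 × 1.19 = 444 N

L = 444 N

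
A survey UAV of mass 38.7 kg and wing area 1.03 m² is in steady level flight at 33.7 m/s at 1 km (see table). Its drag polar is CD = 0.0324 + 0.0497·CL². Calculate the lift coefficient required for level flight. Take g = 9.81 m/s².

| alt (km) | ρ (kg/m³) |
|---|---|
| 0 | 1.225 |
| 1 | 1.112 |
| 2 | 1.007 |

CL = 0.584

At 1 km, from the table: ρ = 1.112 kg/m³.
Level flight ⇒ L = W = m·g = 38.7 × 9.81 = 379.65 N.
Dynamic pressure q = 0.5 × 1.112 × 33.7² = 631.4 Pa.
CL = W/(q·S) = 379.65 / (631.4 × 1.03) = 0.5837.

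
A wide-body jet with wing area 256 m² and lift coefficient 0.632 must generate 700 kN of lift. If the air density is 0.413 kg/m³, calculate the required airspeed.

L = ½ρv²S·CL ⇒ v = √(2L/(ρ·S·CL))
v = √(2 × 7×10^5 / (0.413 × 256 × 0.632)) = √20950 = 145 m/s

v = 145 m/s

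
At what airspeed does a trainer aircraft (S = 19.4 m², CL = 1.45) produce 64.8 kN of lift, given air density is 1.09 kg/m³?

v = 65 m/s

L = ½ρv²S·CL ⇒ v = √(2L/(ρ·S·CL))
v = √(2 × 64800 / (1.09 × 19.4 × 1.45)) = √4227 = 65 m/s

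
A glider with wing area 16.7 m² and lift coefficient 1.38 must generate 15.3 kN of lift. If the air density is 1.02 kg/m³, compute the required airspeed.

L = ½ρv²S·CL ⇒ v = √(2L/(ρ·S·CL))
v = √(2 × 15300 / (1.02 × 16.7 × 1.38)) = √1302 = 36.1 m/s

v = 36.1 m/s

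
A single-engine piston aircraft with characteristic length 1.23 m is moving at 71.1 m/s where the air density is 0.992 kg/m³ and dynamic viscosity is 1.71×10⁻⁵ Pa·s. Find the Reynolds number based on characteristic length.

Re = 5.07×10^6

Re = ρ·v·c/μ = 0.992 × 71.1 × 1.23 / (1.71×10⁻⁵) = 5.07×10^6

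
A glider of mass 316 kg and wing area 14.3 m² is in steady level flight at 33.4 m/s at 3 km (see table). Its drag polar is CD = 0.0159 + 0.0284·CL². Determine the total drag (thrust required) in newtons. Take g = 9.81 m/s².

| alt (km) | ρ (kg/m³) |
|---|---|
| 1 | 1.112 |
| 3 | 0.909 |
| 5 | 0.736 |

At 3 km, from the table: ρ = 0.909 kg/m³.
Level flight ⇒ L = W = m·g = 316 × 9.81 = 3100 N.
q = ½ρv² = ½ × 0.909 × 33.4² = 507 Pa.
CL = 2W/(ρv²S) = 2×3100/(0.909×33.4²×14.3) = 0.4276.
CD = 0.0159 + 0.0284 × 0.4276² = 0.02109.
D = q·S·CD = 507 × 14.3 × 0.02109 = 152.9 N

D = 153 N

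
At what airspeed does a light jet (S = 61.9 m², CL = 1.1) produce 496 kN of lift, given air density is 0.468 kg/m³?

L = ½ρv²S·CL ⇒ v = √(2L/(ρ·S·CL))
v = √(2 × 4.96×10^5 / (0.468 × 61.9 × 1.1)) = √31130 = 176 m/s

v = 176 m/s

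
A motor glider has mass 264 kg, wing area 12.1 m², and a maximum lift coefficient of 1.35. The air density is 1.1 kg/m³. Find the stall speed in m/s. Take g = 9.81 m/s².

V_stall = 17 m/s

At stall, lift equals weight: L = W = m·g = 264 × 9.81 = 2590 N.
From L = ½ρV²S·CL,max = W: V_stall = √(2W/(ρSCL,max)) = √(2·2590/(1.1·12.1·1.35))
V_stall = √288.3 = 17 m/s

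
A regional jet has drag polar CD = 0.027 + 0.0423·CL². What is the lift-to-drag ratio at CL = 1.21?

L/D = 13.6

CD = 0.027 + 0.0423 × 1.21² = 0.08893
L/D = CL/CD = 1.21 / 0.08893 = 13.6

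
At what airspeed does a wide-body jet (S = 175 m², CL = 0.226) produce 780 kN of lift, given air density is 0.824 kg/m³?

L = ½ρv²S·CL ⇒ v = √(2L/(ρ·S·CL))
v = √(2 × 7.8×10^5 / (0.824 × 175 × 0.226)) = √47870 = 219 m/s

v = 219 m/s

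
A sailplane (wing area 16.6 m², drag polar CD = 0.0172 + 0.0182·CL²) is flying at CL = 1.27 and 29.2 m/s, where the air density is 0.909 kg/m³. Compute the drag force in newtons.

CD = 0.0172 + 0.0182 × 1.27² = 0.04655
D = ½ρv²S·CD = ½ × 0.909 × 29.2² × 16.6 × 0.04655 = 299 N

D = 299 N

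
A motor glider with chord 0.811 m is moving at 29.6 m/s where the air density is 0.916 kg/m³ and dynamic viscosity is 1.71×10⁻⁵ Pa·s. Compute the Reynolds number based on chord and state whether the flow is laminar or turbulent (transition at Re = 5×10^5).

Re = ρ·v·c/μ = 0.916 × 29.6 × 0.811 / (1.71×10⁻⁵) = 1.29×10^6
Since 1.29×10^6 > 5×10^5, the flow is turbulent.

Re = 1.29×10^6 (turbulent)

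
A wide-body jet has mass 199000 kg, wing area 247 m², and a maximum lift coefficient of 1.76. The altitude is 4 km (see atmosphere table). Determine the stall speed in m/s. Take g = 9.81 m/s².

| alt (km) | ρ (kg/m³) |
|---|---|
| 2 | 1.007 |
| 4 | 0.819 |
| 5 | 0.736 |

At 4 km, from the table: ρ = 0.819 kg/m³.
Weight W = mg = 199000 × 9.81 = 1.952×10^6 N.
V_stall = √(2W/(ρ·S·CL,max)) = √(2 × 1.952×10^6 / (0.819 × 247 × 1.76))
V_stall = √10970 = 105 m/s

V_stall = 105 m/s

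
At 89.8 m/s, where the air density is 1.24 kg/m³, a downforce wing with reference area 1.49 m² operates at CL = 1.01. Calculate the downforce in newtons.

L = 7520 N

L = ½ρv²S·CL = ½ × 1.24 × 89.8² × 1.49 × 1.01 = 7520 N ≈ 7.52 kN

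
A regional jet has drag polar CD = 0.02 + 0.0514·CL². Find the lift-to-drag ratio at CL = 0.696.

CD = 0.02 + 0.0514 × 0.696² = 0.0449
L/D = CL/CD = 0.696 / 0.0449 = 15.5

L/D = 15.5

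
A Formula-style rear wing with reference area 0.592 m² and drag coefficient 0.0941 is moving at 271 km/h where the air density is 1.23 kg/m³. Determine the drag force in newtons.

Convert speed: v = 271 km/h ÷ 3.6 = 75.28 m/s.
Dynamic pressure q = ½ρv² = ½ × 1.23 × 75.28² = 3485 Pa.
D = q·S·CD = 3485 × 0.592 × 0.0941 = 194 N

D = 194 N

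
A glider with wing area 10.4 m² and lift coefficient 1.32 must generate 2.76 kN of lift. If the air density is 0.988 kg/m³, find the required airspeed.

v = 20.2 m/s

L = ½ρv²S·CL ⇒ v = √(2L/(ρ·S·CL))
v = √(2 × 2760 / (0.988 × 10.4 × 1.32)) = √407 = 20.2 m/s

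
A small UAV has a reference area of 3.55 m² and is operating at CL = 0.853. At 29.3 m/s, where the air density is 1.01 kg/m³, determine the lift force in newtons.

Dynamic pressure q = ½ρv² = ½ × 1.01 × 29.3² = 433.5 Pa.
L = q·S·CL = 433.5 × 3.55 × 0.853 = 1310 N

L = 1310 N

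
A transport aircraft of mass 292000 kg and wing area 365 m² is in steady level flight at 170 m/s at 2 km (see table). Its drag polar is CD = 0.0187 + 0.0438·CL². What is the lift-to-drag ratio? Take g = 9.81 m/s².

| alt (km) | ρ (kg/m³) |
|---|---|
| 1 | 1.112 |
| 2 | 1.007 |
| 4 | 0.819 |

L/D = 17.2

At 2 km, from the table: ρ = 1.007 kg/m³.
In steady level flight, lift balances weight: W = mg = 292000 × 9.81 = 2.8645×10^6 N.
Dynamic pressure q = 0.5 × 1.007 × 170² = 14550 Pa.
Required CL = L/(qS) = 2.8645×10^6/(14550·365) = 0.5393.
CD = 0.0187 + 0.0438 × 0.5393² = 0.03144.
L/D = CL/CD = 0.5393 / 0.03144 = 17.2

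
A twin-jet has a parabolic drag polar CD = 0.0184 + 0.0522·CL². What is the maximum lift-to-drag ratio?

For CD = CD0 + K·CL², (L/D)max occurs at CL* = √(CD0/K) and equals 1/(2√(K·CD0)).
(L/D)max = 1/(2√(0.0522 × 0.0184)) = 1/(2 × 0.03099) = 16.1

(L/D)max = 16.1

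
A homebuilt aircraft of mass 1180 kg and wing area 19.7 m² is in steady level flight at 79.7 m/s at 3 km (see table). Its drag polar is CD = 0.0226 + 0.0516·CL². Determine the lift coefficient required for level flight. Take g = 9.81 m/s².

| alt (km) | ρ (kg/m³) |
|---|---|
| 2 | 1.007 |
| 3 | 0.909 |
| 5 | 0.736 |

At 3 km, from the table: ρ = 0.909 kg/m³.
In steady level flight, lift balances weight: W = mg = 1180 × 9.81 = 11576 N.
Dynamic pressure q = 0.5 × 0.909 × 79.7² = 2887 Pa.
CL = 2W/(ρv²S) = 2×11576/(0.909×79.7²×19.7) = 0.2035.

CL = 0.204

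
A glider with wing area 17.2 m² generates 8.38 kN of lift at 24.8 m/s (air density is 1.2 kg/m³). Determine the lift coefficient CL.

From L = ½ρv²S·CL, rearranging gives CL = 2L/(ρv²S).
CL = 2 × 8380 / (1.2 × 24.8² × 17.2) = 1.32

CL = 1.32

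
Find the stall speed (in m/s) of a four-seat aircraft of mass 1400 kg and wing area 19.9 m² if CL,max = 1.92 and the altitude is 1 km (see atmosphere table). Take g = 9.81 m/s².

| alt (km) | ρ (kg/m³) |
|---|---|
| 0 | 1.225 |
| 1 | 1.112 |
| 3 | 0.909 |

At 1 km, from the table: ρ = 1.112 kg/m³.
At stall, lift equals weight: L = W = m·g = 1400 × 9.81 = 13730 N.
From L = ½ρV²S·CL,max = W: V_stall = √(2W/(ρSCL,max)) = √(2·13730/(1.112·19.9·1.92))
V_stall = √646.5 = 25.4 m/s

V_stall = 25.4 m/s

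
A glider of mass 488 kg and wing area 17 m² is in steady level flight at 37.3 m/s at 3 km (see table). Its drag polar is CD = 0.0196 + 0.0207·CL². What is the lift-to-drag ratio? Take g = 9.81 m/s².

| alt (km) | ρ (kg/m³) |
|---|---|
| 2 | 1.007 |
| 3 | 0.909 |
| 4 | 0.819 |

At 3 km, from the table: ρ = 0.909 kg/m³.
Level flight ⇒ L = W = m·g = 488 × 9.81 = 4787.3 N.
q = ½ρv² = ½ × 0.909 × 37.3² = 632.3 Pa.
Required CL = L/(qS) = 4787.3/(632.3·17) = 0.4453.
CD = 0.0196 + 0.0207 × 0.4453² = 0.02371.
L/D = CL/CD = 0.4453 / 0.02371 = 18.8

L/D = 18.8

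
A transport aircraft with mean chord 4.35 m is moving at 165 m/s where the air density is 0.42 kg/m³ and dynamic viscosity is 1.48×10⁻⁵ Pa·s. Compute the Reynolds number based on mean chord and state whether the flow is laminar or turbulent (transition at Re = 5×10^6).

Re = ρ·v·c/μ = 0.42 × 165 × 4.35 / (1.48×10⁻⁵) = 2.04×10^7
Since 2.04×10^7 > 5×10^6, the flow is turbulent.

Re = 2.04×10^7 (turbulent)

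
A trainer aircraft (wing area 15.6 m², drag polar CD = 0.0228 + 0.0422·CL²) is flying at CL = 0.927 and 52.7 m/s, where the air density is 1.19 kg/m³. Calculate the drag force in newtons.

CD = 0.0228 + 0.0422 × 0.927² = 0.05906
D = ½ρv²S·CD = ½ × 1.19 × 52.7² × 15.6 × 0.05906 = 1520 N

D = 1520 N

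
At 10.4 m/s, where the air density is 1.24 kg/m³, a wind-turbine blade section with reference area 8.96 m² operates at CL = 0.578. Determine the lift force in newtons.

L = ½ρv²S·CL = ½ × 1.24 × 10.4² × 8.96 × 0.578 = 347 N

L = 347 N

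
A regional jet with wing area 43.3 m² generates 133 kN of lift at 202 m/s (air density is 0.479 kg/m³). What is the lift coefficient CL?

CL = 0.314

From L = ½ρv²S·CL, rearranging gives CL = 2L/(ρv²S).
CL = 2 × 1.33×10^5 / (0.479 × 202² × 43.3) = 0.314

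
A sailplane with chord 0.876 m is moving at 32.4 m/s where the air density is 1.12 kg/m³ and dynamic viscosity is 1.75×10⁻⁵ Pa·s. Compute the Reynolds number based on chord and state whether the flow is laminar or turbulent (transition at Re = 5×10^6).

Re = ρ·v·c/μ = 1.12 × 32.4 × 0.876 / (1.75×10⁻⁵) = 1.82×10^6
Since 1.82×10^6 < 5×10^6, the flow is laminar.

Re = 1.82×10^6 (laminar)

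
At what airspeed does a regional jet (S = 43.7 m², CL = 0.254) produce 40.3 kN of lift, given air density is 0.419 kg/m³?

v = 132 m/s

L = ½ρv²S·CL ⇒ v = √(2L/(ρ·S·CL))
v = √(2 × 40300 / (0.419 × 43.7 × 0.254)) = √17330 = 132 m/s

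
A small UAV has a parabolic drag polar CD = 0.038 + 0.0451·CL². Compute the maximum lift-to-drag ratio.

(L/D)max = 12.1

For CD = CD0 + K·CL², (L/D)max occurs at CL* = √(CD0/K) and equals 1/(2√(K·CD0)).
(L/D)max = 1/(2√(0.0451 × 0.038)) = 1/(2 × 0.0414) = 12.1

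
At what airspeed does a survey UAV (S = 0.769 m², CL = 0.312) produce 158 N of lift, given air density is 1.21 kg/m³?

v = 33 m/s

L = ½ρv²S·CL ⇒ v = √(2L/(ρ·S·CL))
v = √(2 × 158 / (1.21 × 0.769 × 0.312)) = √1088 = 33 m/s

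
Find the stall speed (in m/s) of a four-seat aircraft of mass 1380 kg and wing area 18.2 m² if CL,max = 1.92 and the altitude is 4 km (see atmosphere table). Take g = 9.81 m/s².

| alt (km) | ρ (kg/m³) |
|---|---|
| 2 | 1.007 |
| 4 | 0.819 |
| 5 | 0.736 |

At 4 km, from the table: ρ = 0.819 kg/m³.
Stall occurs when L = W at CL,max. W = mg = 1380 × 9.81 = 13540 N.
From L = ½ρV²S·CL,max = W: V_stall = √(2W/(ρSCL,max)) = √(2·13540/(0.819·18.2·1.92))
V_stall = √946.1 = 30.8 m/s

V_stall = 30.8 m/s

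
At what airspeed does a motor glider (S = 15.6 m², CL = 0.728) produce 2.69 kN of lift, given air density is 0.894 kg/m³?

v = 23 m/s

L = ½ρv²S·CL ⇒ v = √(2L/(ρ·S·CL))
v = √(2 × 2690 / (0.894 × 15.6 × 0.728)) = √529.9 = 23 m/s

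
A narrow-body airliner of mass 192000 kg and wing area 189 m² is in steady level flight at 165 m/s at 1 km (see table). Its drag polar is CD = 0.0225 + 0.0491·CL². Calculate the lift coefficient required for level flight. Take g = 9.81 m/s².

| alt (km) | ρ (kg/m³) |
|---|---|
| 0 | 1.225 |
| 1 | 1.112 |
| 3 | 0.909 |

CL = 0.658

At 1 km, from the table: ρ = 1.112 kg/m³.
Weight W = mg = 192000 × 9.81 = 1.8835×10^6 N; in level flight L = W.
q = ½ρv² = ½ × 1.112 × 165² = 15140 Pa.
Required CL = L/(qS) = 1.8835×10^6/(15140·189) = 0.6584.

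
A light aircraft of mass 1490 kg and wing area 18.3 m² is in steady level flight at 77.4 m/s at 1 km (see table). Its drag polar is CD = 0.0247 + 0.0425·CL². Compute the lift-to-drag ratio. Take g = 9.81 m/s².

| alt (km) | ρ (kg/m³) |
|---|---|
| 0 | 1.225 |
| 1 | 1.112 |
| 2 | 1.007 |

At 1 km, from the table: ρ = 1.112 kg/m³.
Weight W = mg = 1490 × 9.81 = 14617 N; in level flight L = W.
Dynamic pressure q = 0.5 × 1.112 × 77.4² = 3331 Pa.
Required CL = L/(qS) = 14617/(3331·18.3) = 0.2398.
CD = 0.0247 + 0.0425 × 0.2398² = 0.02714.
L/D = CL/CD = 0.2398 / 0.02714 = 8.83

L/D = 8.83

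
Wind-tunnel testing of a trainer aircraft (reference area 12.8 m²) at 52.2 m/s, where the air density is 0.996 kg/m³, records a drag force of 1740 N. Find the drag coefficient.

From D = ½ρv²S·CD, rearranging gives CD = 2D/(ρv²S).
CD = 2 × 1740 / (0.996 × 52.2² × 12.8) = 0.1

CD = 0.1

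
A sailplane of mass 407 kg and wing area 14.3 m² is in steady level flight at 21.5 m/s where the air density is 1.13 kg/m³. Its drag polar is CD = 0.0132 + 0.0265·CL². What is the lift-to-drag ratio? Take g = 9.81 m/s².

L/D = 24.6

In steady level flight, lift balances weight: W = mg = 407 × 9.81 = 3992.7 N.
q = ½ρv² = ½ × 1.13 × 21.5² = 261.2 Pa.
CL = 2W/(ρv²S) = 2×3992.7/(1.13×21.5²×14.3) = 1.069.
CD = 0.0132 + 0.0265 × 1.069² = 0.04349.
L/D = CL/CD = 1.069 / 0.04349 = 24.6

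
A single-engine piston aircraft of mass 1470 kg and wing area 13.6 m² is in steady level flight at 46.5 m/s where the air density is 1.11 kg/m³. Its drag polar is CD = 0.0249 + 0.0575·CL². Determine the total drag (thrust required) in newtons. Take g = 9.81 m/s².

D = 1140 N

Level flight ⇒ L = W = m·g = 1470 × 9.81 = 14421 N.
q = ½ρv² = ½ × 1.11 × 46.5² = 1200 Pa.
CL = 2W/(ρv²S) = 2×14421/(1.11×46.5²×13.6) = 0.8836.
CD = 0.0249 + 0.0575 × 0.8836² = 0.06979.
D = q·S·CD = 1200 × 13.6 × 0.06979 = 1139 N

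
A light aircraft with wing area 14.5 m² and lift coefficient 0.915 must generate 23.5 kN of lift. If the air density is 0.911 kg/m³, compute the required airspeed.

v = 62.4 m/s

L = ½ρv²S·CL ⇒ v = √(2L/(ρ·S·CL))
v = √(2 × 23500 / (0.911 × 14.5 × 0.915)) = √3889 = 62.4 m/s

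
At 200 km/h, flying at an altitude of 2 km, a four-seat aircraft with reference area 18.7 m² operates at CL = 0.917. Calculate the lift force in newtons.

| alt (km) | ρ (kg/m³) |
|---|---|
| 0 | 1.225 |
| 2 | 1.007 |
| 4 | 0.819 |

At 2 km, from the table: ρ = 1.007 kg/m³.
Convert speed: v = 200 km/h ÷ 3.6 = 55.56 m/s.
L = ½ρv²S·CL = ½ × 1.007 × 55.56² × 18.7 × 0.917 = 26600 N ≈ 26.6 kN

L = 26600 N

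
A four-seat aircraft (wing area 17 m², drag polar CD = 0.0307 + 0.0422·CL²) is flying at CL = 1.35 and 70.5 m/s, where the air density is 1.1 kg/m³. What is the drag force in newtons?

D = 5000 N

CD = 0.0307 + 0.0422 × 1.35² = 0.1076
D = ½ρv²S·CD = ½ × 1.1 × 70.5² × 17 × 0.1076 = 5000 N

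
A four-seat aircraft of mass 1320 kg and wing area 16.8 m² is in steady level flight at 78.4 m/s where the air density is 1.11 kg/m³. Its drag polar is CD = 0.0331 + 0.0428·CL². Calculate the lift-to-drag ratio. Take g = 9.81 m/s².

L/D = 6.4

Weight W = mg = 1320 × 9.81 = 12949 N; in level flight L = W.
q = ½ρv² = ½ × 1.11 × 78.4² = 3411 Pa.
CL = W/(q·S) = 12949 / (3411 × 16.8) = 0.2259.
CD = 0.0331 + 0.0428 × 0.2259² = 0.03529.
L/D = CL/CD = 0.2259 / 0.03529 = 6.4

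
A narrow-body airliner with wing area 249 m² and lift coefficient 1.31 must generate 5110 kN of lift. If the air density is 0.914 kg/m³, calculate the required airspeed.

v = 185 m/s

L = ½ρv²S·CL ⇒ v = √(2L/(ρ·S·CL))
v = √(2 × 5.11×10^6 / (0.914 × 249 × 1.31)) = √34280 = 185 m/s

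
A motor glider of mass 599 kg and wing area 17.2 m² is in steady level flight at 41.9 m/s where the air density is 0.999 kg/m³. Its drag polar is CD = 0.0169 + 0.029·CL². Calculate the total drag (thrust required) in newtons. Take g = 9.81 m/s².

Weight W = mg = 599 × 9.81 = 5876.2 N; in level flight L = W.
Dynamic pressure q = 0.5 × 0.999 × 41.9² = 876.9 Pa.
CL = W/(q·S) = 5876.2 / (876.9 × 17.2) = 0.3896.
CD = 0.0169 + 0.029 × 0.3896² = 0.0213.
D = q·S·CD = 876.9 × 17.2 × 0.0213 = 321.3 N

D = 321 N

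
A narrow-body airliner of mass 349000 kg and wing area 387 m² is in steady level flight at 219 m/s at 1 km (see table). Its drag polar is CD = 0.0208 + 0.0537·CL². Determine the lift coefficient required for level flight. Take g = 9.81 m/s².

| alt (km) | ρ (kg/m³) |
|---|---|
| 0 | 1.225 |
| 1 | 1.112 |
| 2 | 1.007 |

CL = 0.332

At 1 km, from the table: ρ = 1.112 kg/m³.
Level flight ⇒ L = W = m·g = 349000 × 9.81 = 3.4237×10^6 N.
Dynamic pressure q = 0.5 × 1.112 × 219² = 26670 Pa.
CL = 2W/(ρv²S) = 2×3.4237×10^6/(1.112×219²×387) = 0.3318.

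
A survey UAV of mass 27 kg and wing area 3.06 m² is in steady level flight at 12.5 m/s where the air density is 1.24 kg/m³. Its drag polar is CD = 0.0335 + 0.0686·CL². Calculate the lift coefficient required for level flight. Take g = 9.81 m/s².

In steady level flight, lift balances weight: W = mg = 27 × 9.81 = 264.87 N.
q = ½ρv² = ½ × 1.24 × 12.5² = 96.88 Pa.
CL = 2W/(ρv²S) = 2×264.87/(1.24×12.5²×3.06) = 0.8935.

CL = 0.894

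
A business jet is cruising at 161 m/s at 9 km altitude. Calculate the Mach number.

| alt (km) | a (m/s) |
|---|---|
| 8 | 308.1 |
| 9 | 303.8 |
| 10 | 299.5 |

M = 0.53

At 9 km, from the table: a = 303.8 m/s.
M = v/a = 161 / 303.8 = 0.53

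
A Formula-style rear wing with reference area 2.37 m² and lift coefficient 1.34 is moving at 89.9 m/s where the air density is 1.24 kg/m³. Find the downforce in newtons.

L = 15900 N

Dynamic pressure q = ½ρv² = ½ × 1.24 × 89.9² = 5011 Pa.
L = q·S·CL = 5011 × 2.37 × 1.34 = 15900 N ≈ 15.9 kN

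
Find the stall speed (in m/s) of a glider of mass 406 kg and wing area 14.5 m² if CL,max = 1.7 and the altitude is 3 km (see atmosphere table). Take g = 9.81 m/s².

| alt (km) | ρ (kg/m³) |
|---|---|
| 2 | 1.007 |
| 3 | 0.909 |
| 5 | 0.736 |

At 3 km, from the table: ρ = 0.909 kg/m³.
At stall, lift equals weight: L = W = m·g = 406 × 9.81 = 3983 N.
V_stall = √(2W/(ρ·S·CL,max)) = √(2 × 3983 / (0.909 × 14.5 × 1.7))
V_stall = √355.5 = 18.9 m/s

V_stall = 18.9 m/s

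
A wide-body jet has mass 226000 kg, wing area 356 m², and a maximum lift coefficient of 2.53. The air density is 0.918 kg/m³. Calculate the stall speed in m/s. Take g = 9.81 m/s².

V_stall = 73.2 m/s

Stall occurs when L = W at CL,max. W = mg = 226000 × 9.81 = 2.217×10^6 N.
V_stall = √(2W/(ρ·S·CL,max)) = √(2 × 2.217×10^6 / (0.918 × 356 × 2.53))
V_stall = √5363 = 73.2 m/s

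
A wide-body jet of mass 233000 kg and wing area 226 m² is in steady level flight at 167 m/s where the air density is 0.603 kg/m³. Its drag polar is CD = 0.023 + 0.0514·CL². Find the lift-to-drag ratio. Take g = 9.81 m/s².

L/D = 12.4

Weight W = mg = 233000 × 9.81 = 2.2857×10^6 N; in level flight L = W.
q = ½ρv² = ½ × 0.603 × 167² = 8409 Pa.
CL = 2W/(ρv²S) = 2×2.2857×10^6/(0.603×167²×226) = 1.203.
CD = 0.023 + 0.0514 × 1.203² = 0.09736.
L/D = CL/CD = 1.203 / 0.09736 = 12.4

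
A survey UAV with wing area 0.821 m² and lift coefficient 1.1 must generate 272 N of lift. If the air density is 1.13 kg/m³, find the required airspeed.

L = ½ρv²S·CL ⇒ v = √(2L/(ρ·S·CL))
v = √(2 × 272 / (1.13 × 0.821 × 1.1)) = √533.1 = 23.1 m/s

v = 23.1 m/s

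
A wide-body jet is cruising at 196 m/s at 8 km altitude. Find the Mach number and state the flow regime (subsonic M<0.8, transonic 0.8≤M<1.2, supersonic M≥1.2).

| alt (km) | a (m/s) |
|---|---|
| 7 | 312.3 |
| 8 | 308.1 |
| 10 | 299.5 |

M = 0.636 (subsonic)

At 8 km, from the table: a = 308.1 m/s.
M = v/a = 196 / 308.1 = 0.636
M = 0.636 → subsonic.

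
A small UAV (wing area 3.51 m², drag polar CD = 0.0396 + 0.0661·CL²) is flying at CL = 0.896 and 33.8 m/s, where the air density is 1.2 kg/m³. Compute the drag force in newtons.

CD = 0.0396 + 0.0661 × 0.896² = 0.09267
D = ½ρv²S·CD = ½ × 1.2 × 33.8² × 3.51 × 0.09267 = 223 N

D = 223 N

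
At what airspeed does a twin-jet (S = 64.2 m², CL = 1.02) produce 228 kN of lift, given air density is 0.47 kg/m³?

v = 122 m/s

L = ½ρv²S·CL ⇒ v = √(2L/(ρ·S·CL))
v = √(2 × 2.28×10^5 / (0.47 × 64.2 × 1.02)) = √14820 = 122 m/s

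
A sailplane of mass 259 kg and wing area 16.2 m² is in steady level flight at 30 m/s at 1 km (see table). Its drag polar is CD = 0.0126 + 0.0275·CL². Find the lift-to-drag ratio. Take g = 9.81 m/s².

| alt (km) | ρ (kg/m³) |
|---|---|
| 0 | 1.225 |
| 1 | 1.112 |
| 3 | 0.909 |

At 1 km, from the table: ρ = 1.112 kg/m³.
In steady level flight, lift balances weight: W = mg = 259 × 9.81 = 2540.8 N.
q = ½ρv² = ½ × 1.112 × 30² = 500.4 Pa.
CL = W/(q·S) = 2540.8 / (500.4 × 16.2) = 0.3134.
CD = 0.0126 + 0.0275 × 0.3134² = 0.0153.
L/D = CL/CD = 0.3134 / 0.0153 = 20.5

L/D = 20.5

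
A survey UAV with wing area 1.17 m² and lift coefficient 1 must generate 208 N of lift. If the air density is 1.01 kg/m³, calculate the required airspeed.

L = ½ρv²S·CL ⇒ v = √(2L/(ρ·S·CL))
v = √(2 × 208 / (1.01 × 1.17 × 1)) = √352 = 18.8 m/s

v = 18.8 m/s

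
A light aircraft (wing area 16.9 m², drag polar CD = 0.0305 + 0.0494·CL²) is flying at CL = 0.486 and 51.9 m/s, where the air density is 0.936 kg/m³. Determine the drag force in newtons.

CD = 0.0305 + 0.0494 × 0.486² = 0.04217
D = ½ρv²S·CD = ½ × 0.936 × 51.9² × 16.9 × 0.04217 = 898 N

D = 898 N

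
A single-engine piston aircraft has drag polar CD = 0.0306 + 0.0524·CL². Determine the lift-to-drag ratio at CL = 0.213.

CD = 0.0306 + 0.0524 × 0.213² = 0.03298
L/D = CL/CD = 0.213 / 0.03298 = 6.46

L/D = 6.46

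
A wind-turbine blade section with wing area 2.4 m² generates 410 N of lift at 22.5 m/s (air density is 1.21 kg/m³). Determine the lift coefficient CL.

CL = 0.558

From L = ½ρv²S·CL, rearranging gives CL = 2L/(ρv²S).
CL = 2 × 410 / (1.21 × 22.5² × 2.4) = 0.558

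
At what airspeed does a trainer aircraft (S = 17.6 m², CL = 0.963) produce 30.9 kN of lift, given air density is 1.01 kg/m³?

v = 60.1 m/s

L = ½ρv²S·CL ⇒ v = √(2L/(ρ·S·CL))
v = √(2 × 30900 / (1.01 × 17.6 × 0.963)) = √3610 = 60.1 m/s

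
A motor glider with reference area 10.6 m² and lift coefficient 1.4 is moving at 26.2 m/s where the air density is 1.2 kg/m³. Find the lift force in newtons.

L = 6110 N

Dynamic pressure q = ½ρv² = ½ × 1.2 × 26.2² = 411.9 Pa.
L = q·S·CL = 411.9 × 10.6 × 1.4 = 6110 N ≈ 6.11 kN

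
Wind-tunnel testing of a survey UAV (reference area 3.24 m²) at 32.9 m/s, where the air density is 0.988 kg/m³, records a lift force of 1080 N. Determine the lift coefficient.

CL = 0.623

From L = ½ρv²S·CL, rearranging gives CL = 2L/(ρv²S).
CL = 2 × 1080 / (0.988 × 32.9² × 3.24) = 0.623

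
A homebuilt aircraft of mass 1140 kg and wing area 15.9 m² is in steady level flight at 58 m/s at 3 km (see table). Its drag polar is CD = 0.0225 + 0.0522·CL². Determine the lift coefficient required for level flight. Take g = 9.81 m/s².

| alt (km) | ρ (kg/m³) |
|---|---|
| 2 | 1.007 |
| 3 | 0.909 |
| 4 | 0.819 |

CL = 0.46

At 3 km, from the table: ρ = 0.909 kg/m³.
Weight W = mg = 1140 × 9.81 = 11183 N; in level flight L = W.
Dynamic pressure q = 0.5 × 0.909 × 58² = 1529 Pa.
CL = W/(q·S) = 11183 / (1529 × 15.9) = 0.46.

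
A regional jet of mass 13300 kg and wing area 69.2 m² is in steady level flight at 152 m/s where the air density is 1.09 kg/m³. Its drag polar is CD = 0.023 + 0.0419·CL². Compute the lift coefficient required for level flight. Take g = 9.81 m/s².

In steady level flight, lift balances weight: W = mg = 13300 × 9.81 = 1.3047×10^5 N.
Dynamic pressure q = 0.5 × 1.09 × 152² = 12590 Pa.
CL = 2W/(ρv²S) = 2×1.3047×10^5/(1.09×152²×69.2) = 0.1497.

CL = 0.15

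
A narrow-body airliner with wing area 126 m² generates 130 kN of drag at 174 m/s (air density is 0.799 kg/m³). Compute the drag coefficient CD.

CD = 0.0853

From D = ½ρv²S·CD, rearranging gives CD = 2D/(ρv²S).
CD = 2 × 1.3×10^5 / (0.799 × 174² × 126) = 0.0853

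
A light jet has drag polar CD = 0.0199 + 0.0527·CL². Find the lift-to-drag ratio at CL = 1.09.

CD = 0.0199 + 0.0527 × 1.09² = 0.08251
L/D = CL/CD = 1.09 / 0.08251 = 13.2

L/D = 13.2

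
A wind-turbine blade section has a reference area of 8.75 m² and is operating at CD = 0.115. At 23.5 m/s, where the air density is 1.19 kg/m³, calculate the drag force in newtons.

D = 331 N

Dynamic pressure q = ½ρv² = ½ × 1.19 × 23.5² = 328.6 Pa.
D = q·S·CD = 328.6 × 8.75 × 0.115 = 331 N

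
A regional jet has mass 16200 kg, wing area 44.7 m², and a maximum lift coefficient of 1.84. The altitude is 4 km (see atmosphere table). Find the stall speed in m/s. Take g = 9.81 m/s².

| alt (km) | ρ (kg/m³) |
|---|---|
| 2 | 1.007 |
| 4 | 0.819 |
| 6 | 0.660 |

At 4 km, from the table: ρ = 0.819 kg/m³.
At stall, lift equals weight: L = W = m·g = 16200 × 9.81 = 1.589×10^5 N.
V_stall = √(2W/(ρ·S·CL,max)) = √(2 × 1.589×10^5 / (0.819 × 44.7 × 1.84))
V_stall = √4719 = 68.7 m/s

V_stall = 68.7 m/s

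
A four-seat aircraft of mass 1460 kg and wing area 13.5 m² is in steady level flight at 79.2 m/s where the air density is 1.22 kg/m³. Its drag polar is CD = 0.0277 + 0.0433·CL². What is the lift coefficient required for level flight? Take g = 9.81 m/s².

CL = 0.277

Weight W = mg = 1460 × 9.81 = 14323 N; in level flight L = W.
Dynamic pressure q = 0.5 × 1.22 × 79.2² = 3826 Pa.
Required CL = L/(qS) = 14323/(3826·13.5) = 0.2773.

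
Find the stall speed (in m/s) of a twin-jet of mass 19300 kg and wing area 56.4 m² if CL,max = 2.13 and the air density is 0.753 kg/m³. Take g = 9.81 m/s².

V_stall = 64.7 m/s

At stall, lift equals weight: L = W = m·g = 19300 × 9.81 = 1.893×10^5 N.
V_stall = √(2W/(ρ·S·CL,max)) = √(2 × 1.893×10^5 / (0.753 × 56.4 × 2.13))
V_stall = √4186 = 64.7 m/s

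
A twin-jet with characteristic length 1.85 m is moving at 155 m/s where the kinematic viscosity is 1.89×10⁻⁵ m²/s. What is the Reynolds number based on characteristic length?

Re = v·c/ν = 155 × 1.85 / (1.89×10⁻⁵) = 1.52×10^7

Re = 1.52×10^7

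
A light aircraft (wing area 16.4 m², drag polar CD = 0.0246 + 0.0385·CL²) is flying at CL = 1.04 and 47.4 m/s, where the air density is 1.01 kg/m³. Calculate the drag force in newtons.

D = 1230 N

CD = 0.0246 + 0.0385 × 1.04² = 0.06624
D = ½ρv²S·CD = ½ × 1.01 × 47.4² × 16.4 × 0.06624 = 1230 N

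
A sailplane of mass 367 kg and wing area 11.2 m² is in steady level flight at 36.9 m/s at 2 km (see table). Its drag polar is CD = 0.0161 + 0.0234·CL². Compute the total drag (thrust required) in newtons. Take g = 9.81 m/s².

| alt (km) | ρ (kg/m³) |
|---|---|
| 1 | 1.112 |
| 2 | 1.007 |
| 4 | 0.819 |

D = 163 N

At 2 km, from the table: ρ = 1.007 kg/m³.
In steady level flight, lift balances weight: W = mg = 367 × 9.81 = 3600.3 N.
Dynamic pressure q = 0.5 × 1.007 × 36.9² = 685.6 Pa.
CL = W/(q·S) = 3600.3 / (685.6 × 11.2) = 0.4689.
CD = 0.0161 + 0.0234 × 0.4689² = 0.02124.
D = q·S·CD = 685.6 × 11.2 × 0.02124 = 163.1 N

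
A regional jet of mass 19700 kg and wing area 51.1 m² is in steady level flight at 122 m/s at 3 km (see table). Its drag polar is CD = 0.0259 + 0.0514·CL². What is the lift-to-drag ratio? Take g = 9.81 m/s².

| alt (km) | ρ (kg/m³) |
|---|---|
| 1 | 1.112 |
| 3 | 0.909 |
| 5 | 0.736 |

L/D = 13.3

At 3 km, from the table: ρ = 0.909 kg/m³.
Weight W = mg = 19700 × 9.81 = 1.9326×10^5 N; in level flight L = W.
Dynamic pressure q = 0.5 × 0.909 × 122² = 6765 Pa.
CL = W/(q·S) = 1.9326×10^5 / (6765 × 51.1) = 0.5591.
CD = 0.0259 + 0.0514 × 0.5591² = 0.04197.
L/D = CL/CD = 0.5591 / 0.04197 = 13.3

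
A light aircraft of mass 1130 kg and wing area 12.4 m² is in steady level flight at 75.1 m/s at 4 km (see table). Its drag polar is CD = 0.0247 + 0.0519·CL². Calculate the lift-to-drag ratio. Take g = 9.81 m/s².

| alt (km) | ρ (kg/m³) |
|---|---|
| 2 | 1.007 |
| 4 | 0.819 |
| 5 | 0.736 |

At 4 km, from the table: ρ = 0.819 kg/m³.
Level flight ⇒ L = W = m·g = 1130 × 9.81 = 11085 N.
Dynamic pressure q = 0.5 × 0.819 × 75.1² = 2310 Pa.
Required CL = L/(qS) = 11085/(2310·12.4) = 0.3871.
CD = 0.0247 + 0.0519 × 0.3871² = 0.03248.
L/D = CL/CD = 0.3871 / 0.03248 = 11.9

L/D = 11.9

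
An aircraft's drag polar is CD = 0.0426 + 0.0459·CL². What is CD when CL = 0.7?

CD = 0.0426 + 0.0459 × 0.7² = 0.0426 + 0.02249 = 0.0651

CD = 0.0651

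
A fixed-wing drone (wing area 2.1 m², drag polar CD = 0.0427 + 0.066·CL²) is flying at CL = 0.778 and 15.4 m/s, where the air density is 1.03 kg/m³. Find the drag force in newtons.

D = 21.2 N

CD = 0.0427 + 0.066 × 0.778² = 0.08265
D = ½ρv²S·CD = ½ × 1.03 × 15.4² × 2.1 × 0.08265 = 21.2 N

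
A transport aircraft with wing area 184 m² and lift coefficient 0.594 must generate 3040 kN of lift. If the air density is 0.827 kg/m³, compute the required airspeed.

v = 259 m/s

L = ½ρv²S·CL ⇒ v = √(2L/(ρ·S·CL))
v = √(2 × 3.04×10^6 / (0.827 × 184 × 0.594)) = √67270 = 259 m/s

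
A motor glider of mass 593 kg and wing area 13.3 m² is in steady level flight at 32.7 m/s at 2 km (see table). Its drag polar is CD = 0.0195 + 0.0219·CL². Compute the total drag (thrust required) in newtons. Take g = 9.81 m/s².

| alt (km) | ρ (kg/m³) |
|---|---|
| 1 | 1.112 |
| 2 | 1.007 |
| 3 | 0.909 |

At 2 km, from the table: ρ = 1.007 kg/m³.
Level flight ⇒ L = W = m·g = 593 × 9.81 = 5817.3 N.
q = ½ρv² = ½ × 1.007 × 32.7² = 538.4 Pa.
CL = W/(q·S) = 5817.3 / (538.4 × 13.3) = 0.8124.
CD = 0.0195 + 0.0219 × 0.8124² = 0.03395.
D = q·S·CD = 538.4 × 13.3 × 0.03395 = 243.1 N

D = 243 N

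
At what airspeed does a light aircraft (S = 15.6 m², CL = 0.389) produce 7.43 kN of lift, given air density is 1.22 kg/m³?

v = 44.8 m/s

L = ½ρv²S·CL ⇒ v = √(2L/(ρ·S·CL))
v = √(2 × 7430 / (1.22 × 15.6 × 0.389)) = √2007 = 44.8 m/s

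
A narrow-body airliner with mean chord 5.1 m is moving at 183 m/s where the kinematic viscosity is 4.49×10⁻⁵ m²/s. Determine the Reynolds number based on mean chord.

Re = 2.08×10^7

Re = v·c/ν = 183 × 5.1 / (4.49×10⁻⁵) = 2.08×10^7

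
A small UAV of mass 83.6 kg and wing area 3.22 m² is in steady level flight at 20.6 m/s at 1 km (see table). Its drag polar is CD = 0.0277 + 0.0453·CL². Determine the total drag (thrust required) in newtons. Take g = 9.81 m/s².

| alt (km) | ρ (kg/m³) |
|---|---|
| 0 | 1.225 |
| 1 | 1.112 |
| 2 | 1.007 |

D = 61.1 N

At 1 km, from the table: ρ = 1.112 kg/m³.
Level flight ⇒ L = W = m·g = 83.6 × 9.81 = 820.12 N.
Dynamic pressure q = 0.5 × 1.112 × 20.6² = 235.9 Pa.
CL = W/(q·S) = 820.12 / (235.9 × 3.22) = 1.079.
CD = 0.0277 + 0.0453 × 1.079² = 0.08049.
D = q·S·CD = 235.9 × 3.22 × 0.08049 = 61.15 N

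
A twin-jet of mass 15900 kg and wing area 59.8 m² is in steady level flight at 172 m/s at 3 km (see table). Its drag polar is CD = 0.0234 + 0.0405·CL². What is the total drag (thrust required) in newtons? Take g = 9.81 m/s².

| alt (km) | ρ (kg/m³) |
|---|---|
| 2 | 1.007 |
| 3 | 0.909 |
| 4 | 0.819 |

D = 20000 N

At 3 km, from the table: ρ = 0.909 kg/m³.
Weight W = mg = 15900 × 9.81 = 1.5598×10^5 N; in level flight L = W.
Dynamic pressure q = 0.5 × 0.909 × 172² = 13450 Pa.
CL = W/(q·S) = 1.5598×10^5 / (13450 × 59.8) = 0.194.
CD = 0.0234 + 0.0405 × 0.194² = 0.02492.
D = q·S·CD = 13450 × 59.8 × 0.02492 = 20040 N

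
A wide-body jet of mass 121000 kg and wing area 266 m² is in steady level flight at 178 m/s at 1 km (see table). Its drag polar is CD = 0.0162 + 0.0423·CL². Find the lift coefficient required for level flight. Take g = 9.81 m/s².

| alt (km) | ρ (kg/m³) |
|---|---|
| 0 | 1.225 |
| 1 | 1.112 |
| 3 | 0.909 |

CL = 0.253

At 1 km, from the table: ρ = 1.112 kg/m³.
Level flight ⇒ L = W = m·g = 121000 × 9.81 = 1.187×10^6 N.
Dynamic pressure q = 0.5 × 1.112 × 178² = 17620 Pa.
Required CL = L/(qS) = 1.187×10^6/(17620·266) = 0.2533.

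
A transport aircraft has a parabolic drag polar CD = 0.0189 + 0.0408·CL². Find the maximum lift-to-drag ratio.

(L/D)max = 18

For CD = CD0 + K·CL², (L/D)max occurs at CL* = √(CD0/K) and equals 1/(2√(K·CD0)).
(L/D)max = 1/(2√(0.0408 × 0.0189)) = 1/(2 × 0.02777) = 18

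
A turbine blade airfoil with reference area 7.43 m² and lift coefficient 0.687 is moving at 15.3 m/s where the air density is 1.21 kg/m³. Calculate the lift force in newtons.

Dynamic pressure q = ½ρv² = ½ × 1.21 × 15.3² = 141.6 Pa.
L = q·S·CL = 141.6 × 7.43 × 0.687 = 723 N

L = 723 N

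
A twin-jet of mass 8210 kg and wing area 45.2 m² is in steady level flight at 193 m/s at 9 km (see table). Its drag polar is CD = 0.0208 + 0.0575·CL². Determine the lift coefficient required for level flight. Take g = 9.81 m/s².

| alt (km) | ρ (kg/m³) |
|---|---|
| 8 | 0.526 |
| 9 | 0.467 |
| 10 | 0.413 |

At 9 km, from the table: ρ = 0.467 kg/m³.
Level flight ⇒ L = W = m·g = 8210 × 9.81 = 80540 N.
Dynamic pressure q = 0.5 × 0.467 × 193² = 8698 Pa.
Required CL = L/(qS) = 80540/(8698·45.2) = 0.2049.

CL = 0.205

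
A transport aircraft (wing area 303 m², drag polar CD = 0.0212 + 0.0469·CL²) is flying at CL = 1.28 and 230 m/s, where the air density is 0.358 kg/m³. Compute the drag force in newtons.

CD = 0.0212 + 0.0469 × 1.28² = 0.09804
D = ½ρv²S·CD = ½ × 0.358 × 230² × 303 × 0.09804 = 2.81×10^5 N

D = 2.81×10^5 N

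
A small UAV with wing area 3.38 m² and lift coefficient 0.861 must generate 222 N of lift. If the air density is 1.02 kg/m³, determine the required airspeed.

L = ½ρv²S·CL ⇒ v = √(2L/(ρ·S·CL))
v = √(2 × 222 / (1.02 × 3.38 × 0.861)) = √149.6 = 12.2 m/s

v = 12.2 m/s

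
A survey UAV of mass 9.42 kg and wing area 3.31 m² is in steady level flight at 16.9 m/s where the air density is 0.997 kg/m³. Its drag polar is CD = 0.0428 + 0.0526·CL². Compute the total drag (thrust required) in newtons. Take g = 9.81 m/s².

Weight W = mg = 9.42 × 9.81 = 92.41 N; in level flight L = W.
Dynamic pressure q = 0.5 × 0.997 × 16.9² = 142.4 Pa.
CL = 2W/(ρv²S) = 2×92.41/(0.997×16.9²×3.31) = 0.1961.
CD = 0.0428 + 0.0526 × 0.1961² = 0.04482.
D = q·S·CD = 142.4 × 3.31 × 0.04482 = 21.12 N

D = 21.1 N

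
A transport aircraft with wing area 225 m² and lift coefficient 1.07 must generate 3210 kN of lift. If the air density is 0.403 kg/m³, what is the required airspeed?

v = 257 m/s

L = ½ρv²S·CL ⇒ v = √(2L/(ρ·S·CL))
v = √(2 × 3.21×10^6 / (0.403 × 225 × 1.07)) = √66170 = 257 m/s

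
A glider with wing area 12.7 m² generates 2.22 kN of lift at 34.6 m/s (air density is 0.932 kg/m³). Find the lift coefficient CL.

CL = 0.313

From L = ½ρv²S·CL, rearranging gives CL = 2L/(ρv²S).
CL = 2 × 2220 / (0.932 × 34.6² × 12.7) = 0.313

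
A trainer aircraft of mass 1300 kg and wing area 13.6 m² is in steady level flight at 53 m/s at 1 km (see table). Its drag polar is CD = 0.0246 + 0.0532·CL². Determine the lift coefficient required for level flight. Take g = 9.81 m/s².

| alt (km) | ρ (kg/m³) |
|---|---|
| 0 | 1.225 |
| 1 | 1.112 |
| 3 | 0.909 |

CL = 0.6

At 1 km, from the table: ρ = 1.112 kg/m³.
Weight W = mg = 1300 × 9.81 = 12753 N; in level flight L = W.
q = ½ρv² = ½ × 1.112 × 53² = 1562 Pa.
CL = 2W/(ρv²S) = 2×12753/(1.112×53²×13.6) = 0.6004.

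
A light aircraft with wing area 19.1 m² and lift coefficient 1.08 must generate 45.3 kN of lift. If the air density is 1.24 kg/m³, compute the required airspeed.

v = 59.5 m/s

L = ½ρv²S·CL ⇒ v = √(2L/(ρ·S·CL))
v = √(2 × 45300 / (1.24 × 19.1 × 1.08)) = √3542 = 59.5 m/s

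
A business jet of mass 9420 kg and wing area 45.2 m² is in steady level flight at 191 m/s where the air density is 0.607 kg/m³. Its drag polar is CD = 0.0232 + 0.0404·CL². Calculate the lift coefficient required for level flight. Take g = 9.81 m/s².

Level flight ⇒ L = W = m·g = 9420 × 9.81 = 92410 N.
Dynamic pressure q = 0.5 × 0.607 × 191² = 11070 Pa.
Required CL = L/(qS) = 92410/(11070·45.2) = 0.1847.

CL = 0.185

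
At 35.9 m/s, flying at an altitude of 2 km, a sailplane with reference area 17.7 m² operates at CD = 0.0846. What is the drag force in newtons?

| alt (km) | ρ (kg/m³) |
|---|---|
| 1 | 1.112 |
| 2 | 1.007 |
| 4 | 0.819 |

At 2 km, from the table: ρ = 1.007 kg/m³.
D = ½ρv²S·CD = ½ × 1.007 × 35.9² × 17.7 × 0.0846 = 972 N

D = 972 N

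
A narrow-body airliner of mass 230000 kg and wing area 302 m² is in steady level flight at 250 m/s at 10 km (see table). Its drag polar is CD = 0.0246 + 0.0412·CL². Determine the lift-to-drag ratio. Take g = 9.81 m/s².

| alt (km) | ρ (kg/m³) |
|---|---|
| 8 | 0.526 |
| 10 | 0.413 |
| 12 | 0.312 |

At 10 km, from the table: ρ = 0.413 kg/m³.
In steady level flight, lift balances weight: W = mg = 230000 × 9.81 = 2.2563×10^6 N.
q = ½ρv² = ½ × 0.413 × 250² = 12910 Pa.
CL = 2W/(ρv²S) = 2×2.2563×10^6/(0.413×250²×302) = 0.5789.
CD = 0.0246 + 0.0412 × 0.5789² = 0.03841.
L/D = CL/CD = 0.5789 / 0.03841 = 15.1

L/D = 15.1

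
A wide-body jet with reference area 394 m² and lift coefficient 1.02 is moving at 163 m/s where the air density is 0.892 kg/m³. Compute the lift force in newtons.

L = ½ρv²S·CL = ½ × 0.892 × 163² × 394 × 1.02 = 4.76×10^6 N ≈ 4760 kN

L = 4.76×10^6 N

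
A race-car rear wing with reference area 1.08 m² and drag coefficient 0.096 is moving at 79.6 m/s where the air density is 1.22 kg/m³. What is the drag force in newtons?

Dynamic pressure q = ½ρv² = ½ × 1.22 × 79.6² = 3865 Pa.
D = q·S·CD = 3865 × 1.08 × 0.096 = 401 N

D = 401 N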